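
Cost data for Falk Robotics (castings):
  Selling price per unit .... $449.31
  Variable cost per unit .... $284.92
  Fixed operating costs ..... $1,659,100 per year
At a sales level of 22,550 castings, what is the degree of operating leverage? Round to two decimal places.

At 22,550 units, contribution = 22,550 × $164.39 = $3,706,994.50.
EBIT = $3,706,994.50 − $1,659,100 = $2,047,894.50.
So DOL = total CM / EBIT = $3,706,994.50 / $2,047,894.50 = 1.8101.

1.81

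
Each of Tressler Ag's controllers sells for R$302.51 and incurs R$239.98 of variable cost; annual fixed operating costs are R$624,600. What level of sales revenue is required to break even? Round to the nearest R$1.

Contribution margin per unit = R$302.51 − R$239.98 = R$62.53, a CM ratio of R$62.53 ÷ R$302.51 = 0.2067.
Break-even sales = FC ÷ CM ratio = R$624,600 × R$302.51 / R$62.53 = R$3,021,714.

R$3,021,714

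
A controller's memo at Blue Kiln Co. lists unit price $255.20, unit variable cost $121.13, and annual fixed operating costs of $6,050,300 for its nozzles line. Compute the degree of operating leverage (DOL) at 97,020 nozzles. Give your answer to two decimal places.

Contribution at this volume is 97,020 × $134.07 = $13,007,471.40.
EBIT = $13,007,471.40 − $6,050,300 = $6,957,171.40.
Degree of operating leverage = $13,007,471.40 / $6,957,171.40 = 1.8696.

1.87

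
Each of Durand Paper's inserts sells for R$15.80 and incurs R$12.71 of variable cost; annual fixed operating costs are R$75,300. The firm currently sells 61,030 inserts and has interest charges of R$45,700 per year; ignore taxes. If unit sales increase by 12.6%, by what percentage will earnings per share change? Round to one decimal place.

At 61,030 units, contribution = 61,030 × R$3.09 = R$188,582.70.
Subtracting fixed costs: EBIT = R$188,582.70 − R$75,300 = R$113,282.70.
After interest of R$45,700.00, pre-tax earnings = R$67,582.70.
Degree of combined leverage = contribution ÷ (EBIT − I) = R$188,582.70 ÷ R$67,582.70 = 2.7904.
EPS therefore changes by 2.7904 × (+12.6%) = +35.2%.

+35.2%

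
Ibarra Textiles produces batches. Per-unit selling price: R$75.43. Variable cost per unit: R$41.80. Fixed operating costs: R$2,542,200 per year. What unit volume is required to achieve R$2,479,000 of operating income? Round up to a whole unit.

149,308 batches

Each unit contributes R$75.43 − R$41.80 = R$33.63.
Need Q such that Q × R$33.63 − R$2,542,200 = R$2,479,000, i.e. Q = R$5,021,200 / R$33.63 = 149,307.17 → 149,308.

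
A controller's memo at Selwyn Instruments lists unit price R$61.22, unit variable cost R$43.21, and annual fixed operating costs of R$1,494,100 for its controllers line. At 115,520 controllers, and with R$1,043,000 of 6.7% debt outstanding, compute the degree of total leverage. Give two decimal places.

At 115,520 units, contribution = 115,520 × R$18.01 = R$2,080,515.20.
Subtracting fixed costs: EBIT = R$2,080,515.20 − R$1,494,100 = R$586,415.20. Interest = R$69,881.00.
DOL = R$2,080,515.20 ÷ R$586,415.20 = 3.5479; DFL = R$586,415.20 ÷ R$516,534.20 = 1.1353.
DCL = DOL × DFL = 3.5479 × 1.1353 = 4.0279.

4.03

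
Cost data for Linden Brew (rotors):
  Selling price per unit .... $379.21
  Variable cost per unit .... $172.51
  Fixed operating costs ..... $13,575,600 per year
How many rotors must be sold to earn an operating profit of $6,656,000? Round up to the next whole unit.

97,880 rotors

Unit CM = price − variable cost = $379.21 − $172.51 = $206.70.
Required volume = (fixed costs + target profit) ÷ CM = ($13,575,600 + $6,656,000) ÷ $206.70 = 97,879.05, so 97,880 rotors.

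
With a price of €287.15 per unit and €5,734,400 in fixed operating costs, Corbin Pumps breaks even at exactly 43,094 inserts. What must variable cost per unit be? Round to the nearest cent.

At break-even, FC = Q × (P − VC), so P − VC = €5,734,400 ÷ 43,094 = €133.0672.
Hence VC = price − CM = €287.15 − €133.0672 = €154.08.

€154.08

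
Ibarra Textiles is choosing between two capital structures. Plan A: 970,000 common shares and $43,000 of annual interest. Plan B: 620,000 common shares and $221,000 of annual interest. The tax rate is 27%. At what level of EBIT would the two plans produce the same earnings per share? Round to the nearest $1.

$536,314

Set EPS_A = EPS_B: (EBIT − $43,000)(1 − 0.27) ÷ 970,000 = (EBIT − $221,000)(1 − 0.27) ÷ 620,000.
The (1 − t) factor cancels: (EBIT − 43,000) × 620,000 = (EBIT − 221,000) × 970,000.
EBIT × (970,000 − 620,000) = 221,000 × 970,000 − 43,000 × 620,000 = 187,710,000,000, so EBIT = 187,710,000,000 ÷ 350,000 = 536,314.29.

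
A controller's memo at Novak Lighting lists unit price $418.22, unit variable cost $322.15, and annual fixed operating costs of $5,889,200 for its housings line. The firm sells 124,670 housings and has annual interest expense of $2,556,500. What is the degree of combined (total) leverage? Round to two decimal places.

Contribution at this volume is 124,670 × $96.07 = $11,977,046.90.
EBIT = $11,977,046.90 − $5,889,200 = $6,087,846.90. Interest = $2,556,500.00.
DOL = $11,977,046.90 ÷ $6,087,846.90 = 1.9674; DFL = $6,087,846.90 ÷ $3,531,346.90 = 1.7239.
Combined leverage = 1.9674 × 1.7239 = 3.3916.

3.39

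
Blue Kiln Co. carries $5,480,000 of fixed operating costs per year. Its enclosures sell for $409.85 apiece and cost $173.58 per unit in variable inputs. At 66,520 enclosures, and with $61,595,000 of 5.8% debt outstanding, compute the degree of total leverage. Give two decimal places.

2.36

At 66,520 units, contribution = 66,520 × $236.27 = $15,716,680.40.
Operating income = contribution − fixed costs = $15,716,680.40 − $5,480,000 = $10,236,680.40. Interest = $3,572,510.00.
DOL = $15,716,680.40 ÷ $10,236,680.40 = 1.5353; DFL = $10,236,680.40 ÷ $6,664,170.40 = 1.5361.
DCL = DOL × DFL = 1.5353 × 1.5361 = 2.3584.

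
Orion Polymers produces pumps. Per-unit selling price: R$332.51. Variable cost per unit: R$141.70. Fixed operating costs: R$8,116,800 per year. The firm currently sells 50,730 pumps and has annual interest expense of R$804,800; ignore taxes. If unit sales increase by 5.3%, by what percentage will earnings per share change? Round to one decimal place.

At 50,730 units, contribution = 50,730 × R$190.81 = R$9,679,791.30.
Subtracting fixed costs: EBIT = R$9,679,791.30 − R$8,116,800 = R$1,562,991.30.
After interest of R$804,800.00, pre-tax earnings = R$758,191.30.
Degree of combined leverage = contribution ÷ (EBIT − I) = R$9,679,791.30 ÷ R$758,191.30 = 12.7670.
EPS therefore changes by 12.7670 × (+5.3%) = +67.7%.

+67.7%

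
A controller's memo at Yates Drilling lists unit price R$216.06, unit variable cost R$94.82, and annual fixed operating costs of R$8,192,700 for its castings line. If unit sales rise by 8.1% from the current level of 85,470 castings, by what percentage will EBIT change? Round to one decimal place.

+38.7%

At 85,470 units, contribution = 85,470 × R$121.24 = R$10,362,382.80.
EBIT = R$10,362,382.80 − R$8,192,700 = R$2,169,682.80.
Degree of operating leverage = R$10,362,382.80 / R$2,169,682.80 = 4.7760.
%ΔEBIT = DOL × %ΔSales = 4.7760 × +8.1% = +38.7%.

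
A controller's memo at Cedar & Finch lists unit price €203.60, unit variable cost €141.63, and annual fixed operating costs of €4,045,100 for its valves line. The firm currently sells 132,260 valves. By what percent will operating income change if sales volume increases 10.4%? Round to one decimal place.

+20.5%

At 132,260 units, contribution = 132,260 × €61.97 = €8,196,152.20.
Operating income = contribution − fixed costs = €8,196,152.20 − €4,045,100 = €4,151,052.20.
DOL = contribution ÷ EBIT = €8,196,152.20 ÷ €4,151,052.20 = 1.9745.
So EBIT moves 1.9745 × (+10.4%) = +20.5%.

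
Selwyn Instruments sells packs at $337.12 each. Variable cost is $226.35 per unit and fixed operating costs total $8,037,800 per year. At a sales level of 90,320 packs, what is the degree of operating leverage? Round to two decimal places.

Total contribution margin = 90,320 × $110.77 = $10,004,746.40.
Subtracting fixed costs: EBIT = $10,004,746.40 − $8,037,800 = $1,966,946.40.
So DOL = total CM / EBIT = $10,004,746.40 / $1,966,946.40 = 5.0864.

5.09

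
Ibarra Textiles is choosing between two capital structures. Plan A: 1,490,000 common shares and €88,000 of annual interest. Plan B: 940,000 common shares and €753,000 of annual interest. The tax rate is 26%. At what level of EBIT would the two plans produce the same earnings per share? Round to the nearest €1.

Set EPS_A = EPS_B: (EBIT − €88,000)(1 − 0.26) ÷ 1,490,000 = (EBIT − €753,000)(1 − 0.26) ÷ 940,000.
The (1 − t) factor cancels: (EBIT − 88,000) × 940,000 = (EBIT − 753,000) × 1,490,000.
EBIT × (1,490,000 − 940,000) = 753,000 × 1,490,000 − 88,000 × 940,000 = 1,039,250,000,000, so EBIT = 1,039,250,000,000 ÷ 550,000 = 1,889,545.45.

€1,889,545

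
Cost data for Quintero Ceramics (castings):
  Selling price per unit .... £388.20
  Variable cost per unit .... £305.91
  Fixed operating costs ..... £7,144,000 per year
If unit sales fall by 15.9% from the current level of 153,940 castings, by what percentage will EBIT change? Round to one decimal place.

-36.5%

At 153,940 units, contribution = 153,940 × £82.29 = £12,667,722.60.
Operating income = contribution − fixed costs = £12,667,722.60 − £7,144,000 = £5,523,722.60.
Degree of operating leverage = £12,667,722.60 / £5,523,722.60 = 2.2933.
So EBIT moves 2.2933 × (-15.9%) = -36.5%.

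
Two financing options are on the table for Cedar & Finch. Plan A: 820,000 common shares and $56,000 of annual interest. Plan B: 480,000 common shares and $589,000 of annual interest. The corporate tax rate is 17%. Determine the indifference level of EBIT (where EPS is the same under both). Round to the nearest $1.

$1,341,471

Set EPS_A = EPS_B: (EBIT − $56,000)(1 − 0.17) ÷ 820,000 = (EBIT − $589,000)(1 − 0.17) ÷ 480,000.
The (1 − t) factor cancels: (EBIT − 56,000) × 480,000 = (EBIT − 589,000) × 820,000.
Solving, EBIT = (589,000·820,000 − 56,000·480,000) / (820,000 − 480,000) = 456,100,000,000 / 340,000 = 1,341,470.59.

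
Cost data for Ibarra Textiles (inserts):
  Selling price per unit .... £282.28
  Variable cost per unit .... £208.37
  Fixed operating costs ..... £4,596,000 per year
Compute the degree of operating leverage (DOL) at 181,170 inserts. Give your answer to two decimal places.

1.52

At 181,170 units, contribution = 181,170 × £73.91 = £13,390,274.70.
EBIT = £13,390,274.70 − £4,596,000 = £8,794,274.70.
Degree of operating leverage = £13,390,274.70 / £8,794,274.70 = 1.5226.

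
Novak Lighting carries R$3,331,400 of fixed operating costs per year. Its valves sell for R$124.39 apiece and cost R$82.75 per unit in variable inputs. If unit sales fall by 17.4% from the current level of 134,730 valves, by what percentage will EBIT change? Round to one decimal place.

At 134,730 units, contribution = 134,730 × R$41.64 = R$5,610,157.20.
EBIT = R$5,610,157.20 − R$3,331,400 = R$2,278,757.20.
Degree of operating leverage = R$5,610,157.20 / R$2,278,757.20 = 2.4619.
Operating income changes by 2.4619 × -17.4% = -42.8%.

-42.8%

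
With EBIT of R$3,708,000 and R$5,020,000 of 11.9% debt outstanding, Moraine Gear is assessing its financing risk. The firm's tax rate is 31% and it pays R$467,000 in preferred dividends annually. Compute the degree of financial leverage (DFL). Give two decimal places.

1.52

Interest = R$597,380.00.
Pre-tax preferred-dividend burden = R$467,000 ÷ (1 − 0.31) = R$676,811.59.
DFL = EBIT ÷ [EBIT − I − D_p/(1−t)] = R$3,708,000 ÷ [R$3,708,000 − R$597,380.00 − R$676,811.59] = R$3,708,000 ÷ R$2,433,808.41 = 1.5235.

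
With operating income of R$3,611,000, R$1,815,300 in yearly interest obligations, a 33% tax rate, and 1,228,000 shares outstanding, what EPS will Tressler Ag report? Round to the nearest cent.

R$0.98

Pre-tax income = R$3,611,000 − R$1,815,300.00 = R$1,795,700.00.
Net income = R$1,795,700.00 × (1 − 0.33) = R$1,203,119.00.
Per share: R$1,203,119.00 / 1,228,000 shares = R$0.98.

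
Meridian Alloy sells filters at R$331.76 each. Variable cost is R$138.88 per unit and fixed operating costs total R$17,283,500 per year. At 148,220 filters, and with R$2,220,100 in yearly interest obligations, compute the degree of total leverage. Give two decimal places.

3.15

Contribution at this volume is 148,220 × R$192.88 = R$28,588,673.60.
Subtracting fixed costs: EBIT = R$28,588,673.60 − R$17,283,500 = R$11,305,173.60. Interest = R$2,220,100.00.
DOL = R$28,588,673.60 ÷ R$11,305,173.60 = 2.5288; DFL = R$11,305,173.60 ÷ R$9,085,073.60 = 1.2444.
DCL = DOL × DFL = 2.5288 × 1.2444 = 3.1468.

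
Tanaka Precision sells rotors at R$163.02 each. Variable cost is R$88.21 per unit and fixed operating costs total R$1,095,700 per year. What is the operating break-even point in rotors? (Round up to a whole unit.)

Contribution margin per unit = R$163.02 − R$88.21 = R$74.81.
Units to break even: R$1,095,700 ÷ R$74.81 = 14,646.44, rounded up to 14,647.

14,647 rotors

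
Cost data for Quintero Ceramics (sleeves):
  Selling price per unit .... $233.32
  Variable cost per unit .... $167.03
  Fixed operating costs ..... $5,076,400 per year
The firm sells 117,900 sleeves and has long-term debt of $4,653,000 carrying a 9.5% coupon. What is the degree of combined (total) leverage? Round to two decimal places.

Contribution at this volume is 117,900 × $66.29 = $7,815,591.00.
Subtracting fixed costs: EBIT = $7,815,591.00 − $5,076,400 = $2,739,191.00. Interest = $442,035.00, so EBIT − I = $2,297,156.00.
DCL = contribution ÷ (EBIT − I) = $7,815,591.00 ÷ $2,297,156.00 = 3.4023.

3.40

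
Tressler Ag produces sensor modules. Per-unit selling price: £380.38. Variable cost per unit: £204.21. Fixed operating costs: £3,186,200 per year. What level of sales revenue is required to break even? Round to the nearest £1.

£6,879,530

Contribution margin per unit = £380.38 − £204.21 = £176.17, a CM ratio of £176.17 ÷ £380.38 = 0.4631.
Break-even revenue = fixed costs × price ÷ CM = £3,186,200 × £380.38 ÷ £176.17 = £6,879,530.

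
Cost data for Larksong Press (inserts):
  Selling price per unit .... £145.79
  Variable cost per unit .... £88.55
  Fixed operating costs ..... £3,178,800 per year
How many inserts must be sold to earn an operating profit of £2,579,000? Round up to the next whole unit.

Unit CM = price − variable cost = £145.79 − £88.55 = £57.24.
Need Q such that Q × £57.24 − £3,178,800 = £2,579,000, i.e. Q = £5,757,800 / £57.24 = 100,590.50 → 100,591.

100,591 inserts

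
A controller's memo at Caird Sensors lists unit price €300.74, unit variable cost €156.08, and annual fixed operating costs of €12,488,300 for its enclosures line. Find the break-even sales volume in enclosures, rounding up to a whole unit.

86,329 enclosures

Unit CM = price − variable cost = €300.74 − €156.08 = €144.66.
Break-even volume = fixed costs ÷ CM per unit = €12,488,300 ÷ €144.66 = 86,328.63, so 86,329 enclosures.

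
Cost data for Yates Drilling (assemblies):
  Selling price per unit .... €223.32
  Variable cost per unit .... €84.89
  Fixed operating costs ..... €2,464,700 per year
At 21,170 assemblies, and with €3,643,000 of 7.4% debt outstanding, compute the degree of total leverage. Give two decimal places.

14.93

Contribution at this volume is 21,170 × €138.43 = €2,930,563.10.
EBIT = €2,930,563.10 − €2,464,700 = €465,863.10. Interest = €269,582.00.
DOL = €2,930,563.10 ÷ €465,863.10 = 6.2906; DFL = €465,863.10 ÷ €196,281.10 = 2.3734.
Combined leverage = 6.2906 × 2.3734 = 14.9301.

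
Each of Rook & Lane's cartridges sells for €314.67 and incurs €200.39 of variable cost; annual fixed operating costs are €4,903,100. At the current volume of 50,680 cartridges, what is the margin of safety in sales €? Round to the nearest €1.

Each unit contributes €314.67 − €200.39 = €114.28. Break-even units = €4,903,100 ÷ €114.28 = 42,904.27; break-even revenue = 42,904.27 × €314.67 = €13,500,686.71.
Actual sales revenue = 50,680 × €314.67 = €15,947,475.60.
Margin of safety = €15,947,475.60 − €13,500,686.71 = €2,446,789.

€2,446,789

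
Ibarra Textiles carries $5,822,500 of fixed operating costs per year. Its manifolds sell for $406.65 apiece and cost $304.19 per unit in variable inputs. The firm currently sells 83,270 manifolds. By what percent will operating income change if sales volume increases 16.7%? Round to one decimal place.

+52.6%

Total contribution margin = 83,270 × $102.46 = $8,531,844.20.
EBIT = $8,531,844.20 − $5,822,500 = $2,709,344.20.
So DOL = total CM / EBIT = $8,531,844.20 / $2,709,344.20 = 3.1490.
%ΔEBIT = DOL × %ΔSales = 3.1490 × +16.7% = +52.6%.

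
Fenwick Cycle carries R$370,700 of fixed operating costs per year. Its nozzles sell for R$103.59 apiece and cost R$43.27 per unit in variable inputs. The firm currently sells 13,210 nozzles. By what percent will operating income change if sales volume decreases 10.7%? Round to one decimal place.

Contribution at this volume is 13,210 × R$60.32 = R$796,827.20.
EBIT = R$796,827.20 − R$370,700 = R$426,127.20.
DOL = contribution ÷ EBIT = R$796,827.20 ÷ R$426,127.20 = 1.8699.
So EBIT moves 1.8699 × (-10.7%) = -20.0%.

-20.0%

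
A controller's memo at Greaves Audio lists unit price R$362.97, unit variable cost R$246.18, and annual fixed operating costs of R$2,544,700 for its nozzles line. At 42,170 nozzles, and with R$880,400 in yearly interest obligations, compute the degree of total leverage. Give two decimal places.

3.28

Total contribution margin = 42,170 × R$116.79 = R$4,925,034.30.
Operating income = contribution − fixed costs = R$4,925,034.30 − R$2,544,700 = R$2,380,334.30. Interest = R$880,400.00, so EBIT − I = R$1,499,934.30.
DCL = contribution ÷ (EBIT − I) = R$4,925,034.30 ÷ R$1,499,934.30 = 3.2835.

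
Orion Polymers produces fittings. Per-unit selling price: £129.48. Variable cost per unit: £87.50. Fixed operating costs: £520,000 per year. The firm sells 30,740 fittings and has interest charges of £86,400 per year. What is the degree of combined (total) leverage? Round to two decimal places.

1.89

Total contribution margin = 30,740 × £41.98 = £1,290,465.20.
Operating income = contribution − fixed costs = £1,290,465.20 − £520,000 = £770,465.20. Interest = £86,400.00.
DOL = £1,290,465.20 ÷ £770,465.20 = 1.6749; DFL = £770,465.20 ÷ £684,065.20 = 1.1263.
DCL = DOL × DFL = 1.6749 × 1.1263 = 1.8864.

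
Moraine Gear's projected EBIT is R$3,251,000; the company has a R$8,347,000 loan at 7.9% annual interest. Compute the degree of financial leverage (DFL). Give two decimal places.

1.25

Interest = R$659,413.00.
DFL = EBIT ÷ (EBIT − I) = R$3,251,000 ÷ (R$3,251,000 − R$659,413.00) = R$3,251,000 ÷ R$2,591,587.00 = 1.2544.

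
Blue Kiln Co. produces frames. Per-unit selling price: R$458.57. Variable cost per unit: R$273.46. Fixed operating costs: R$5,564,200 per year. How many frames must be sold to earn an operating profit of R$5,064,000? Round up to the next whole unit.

Contribution margin per unit = R$458.57 − R$273.46 = R$185.11.
Required volume = (fixed costs + target profit) ÷ CM = (R$5,564,200 + R$5,064,000) ÷ R$185.11 = 57,415.59, so 57,416 frames.

57,416 frames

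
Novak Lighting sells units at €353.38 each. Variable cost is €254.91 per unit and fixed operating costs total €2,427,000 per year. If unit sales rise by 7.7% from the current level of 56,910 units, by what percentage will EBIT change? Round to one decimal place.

+13.6%

Total contribution margin = 56,910 × €98.47 = €5,603,927.70.
Subtracting fixed costs: EBIT = €5,603,927.70 − €2,427,000 = €3,176,927.70.
So DOL = total CM / EBIT = €5,603,927.70 / €3,176,927.70 = 1.7639.
%ΔEBIT = DOL × %ΔSales = 1.7639 × +7.7% = +13.6%.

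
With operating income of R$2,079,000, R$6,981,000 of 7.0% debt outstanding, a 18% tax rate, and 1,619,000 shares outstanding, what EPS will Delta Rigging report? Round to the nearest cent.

Pre-tax income = R$2,079,000 − R$488,670.00 = R$1,590,330.00.
After tax at 18%: net income = R$1,590,330.00 × 0.82 = R$1,304,070.60.
EPS = R$1,304,070.60 ÷ 1,619,000 = R$0.81.

R$0.81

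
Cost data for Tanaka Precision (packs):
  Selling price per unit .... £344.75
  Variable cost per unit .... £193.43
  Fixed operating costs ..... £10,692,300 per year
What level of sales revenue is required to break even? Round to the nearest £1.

£24,360,101

CM per unit = £344.75 − £193.43 = £151.32; CM ratio = £151.32 / £344.75 = 0.4389.
Break-even sales = FC ÷ CM ratio = £10,692,300 × £344.75 / £151.32 = £24,360,101.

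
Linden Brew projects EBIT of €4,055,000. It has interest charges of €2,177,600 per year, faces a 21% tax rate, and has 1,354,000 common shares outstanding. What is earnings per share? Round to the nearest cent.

Pre-tax income = €4,055,000 − €2,177,600.00 = €1,877,400.00.
After tax at 21%: net income = €1,877,400.00 × 0.79 = €1,483,146.00.
Per share: €1,483,146.00 / 1,354,000 shares = €1.10.

€1.10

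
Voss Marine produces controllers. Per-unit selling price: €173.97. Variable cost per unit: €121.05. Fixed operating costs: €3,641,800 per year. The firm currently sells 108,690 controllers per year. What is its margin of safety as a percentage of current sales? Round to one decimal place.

36.7%

Each unit contributes €173.97 − €121.05 = €52.92. Break-even units = €3,641,800 ÷ €52.92 = 68,817.08; break-even revenue = 68,817.08 × €173.97 = €11,972,107.82.
Current sales = 108,690 × €173.97 = €18,908,799.30.
Margin of safety = (€18,908,799.30 − €11,972,107.82) ÷ €18,908,799.30 = 36.7%.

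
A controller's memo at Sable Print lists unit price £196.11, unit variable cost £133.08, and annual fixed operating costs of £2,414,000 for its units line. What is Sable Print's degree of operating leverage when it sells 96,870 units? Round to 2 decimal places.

Contribution at this volume is 96,870 × £63.03 = £6,105,716.10.
Operating income = contribution − fixed costs = £6,105,716.10 − £2,414,000 = £3,691,716.10.
So DOL = total CM / EBIT = £6,105,716.10 / £3,691,716.10 = 1.6539.

1.65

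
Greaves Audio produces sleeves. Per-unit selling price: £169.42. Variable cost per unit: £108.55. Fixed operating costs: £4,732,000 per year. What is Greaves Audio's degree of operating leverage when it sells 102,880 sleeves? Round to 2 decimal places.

Total contribution margin = 102,880 × £60.87 = £6,262,305.60.
EBIT = £6,262,305.60 − £4,732,000 = £1,530,305.60.
DOL = contribution ÷ EBIT = £6,262,305.60 ÷ £1,530,305.60 = 4.0922.

4.09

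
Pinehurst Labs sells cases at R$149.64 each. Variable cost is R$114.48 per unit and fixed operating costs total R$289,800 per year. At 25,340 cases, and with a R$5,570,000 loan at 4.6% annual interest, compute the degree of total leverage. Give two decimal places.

2.58

At 25,340 units, contribution = 25,340 × R$35.16 = R$890,954.40.
EBIT = R$890,954.40 − R$289,800 = R$601,154.40. Interest = R$256,220.00, so EBIT − I = R$344,934.40.
DCL = contribution ÷ (EBIT − I) = R$890,954.40 ÷ R$344,934.40 = 2.5830.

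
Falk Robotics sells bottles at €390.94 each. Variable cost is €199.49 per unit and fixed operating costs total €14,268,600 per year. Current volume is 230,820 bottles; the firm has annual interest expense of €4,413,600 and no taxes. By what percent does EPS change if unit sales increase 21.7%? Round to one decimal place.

Total contribution margin = 230,820 × €191.45 = €44,190,489.00.
Operating income = contribution − fixed costs = €44,190,489.00 − €14,268,600 = €29,921,889.00.
Interest = €4,413,600.00, so EBIT − I = €25,508,289.00.
Degree of combined leverage = contribution ÷ (EBIT − I) = €44,190,489.00 ÷ €25,508,289.00 = 1.7324.
%ΔEPS = DCL × %ΔSales = 1.7324 × +21.7% = +37.6%.

+37.6%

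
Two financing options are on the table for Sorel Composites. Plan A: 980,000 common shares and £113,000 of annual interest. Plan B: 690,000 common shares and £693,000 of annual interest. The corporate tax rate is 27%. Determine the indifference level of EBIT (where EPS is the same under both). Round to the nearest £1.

£2,073,000

Set EPS_A = EPS_B: (EBIT − £113,000)(1 − 0.27) ÷ 980,000 = (EBIT − £693,000)(1 − 0.27) ÷ 690,000.
Cancelling (1 − t) and cross-multiplying: 690,000·(EBIT − 113,000) = 980,000·(EBIT − 693,000).
Solving, EBIT = (693,000·980,000 − 113,000·690,000) / (980,000 − 690,000) = 601,170,000,000 / 290,000 = 2,073,000.00.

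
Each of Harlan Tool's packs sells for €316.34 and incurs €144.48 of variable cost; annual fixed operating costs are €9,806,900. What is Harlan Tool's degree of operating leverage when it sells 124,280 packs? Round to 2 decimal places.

1.85

Total contribution margin = 124,280 × €171.86 = €21,358,760.80.
Subtracting fixed costs: EBIT = €21,358,760.80 − €9,806,900 = €11,551,860.80.
DOL = contribution ÷ EBIT = €21,358,760.80 ÷ €11,551,860.80 = 1.8489.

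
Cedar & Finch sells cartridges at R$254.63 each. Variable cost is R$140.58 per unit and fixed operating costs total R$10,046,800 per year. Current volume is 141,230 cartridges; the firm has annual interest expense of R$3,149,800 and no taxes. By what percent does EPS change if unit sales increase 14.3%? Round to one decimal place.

Total contribution margin = 141,230 × R$114.05 = R$16,107,281.50.
Operating income = contribution − fixed costs = R$16,107,281.50 − R$10,046,800 = R$6,060,481.50.
After interest of R$3,149,800.00, pre-tax earnings = R$2,910,681.50.
Degree of combined leverage = contribution ÷ (EBIT − I) = R$16,107,281.50 ÷ R$2,910,681.50 = 5.5339.
EPS therefore changes by 5.5339 × (+14.3%) = +79.1%.

+79.1%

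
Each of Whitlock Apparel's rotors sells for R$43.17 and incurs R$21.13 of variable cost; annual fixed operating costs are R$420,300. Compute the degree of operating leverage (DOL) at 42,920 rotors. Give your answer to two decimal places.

1.80

Contribution at this volume is 42,920 × R$22.04 = R$945,956.80.
Subtracting fixed costs: EBIT = R$945,956.80 − R$420,300 = R$525,656.80.
Degree of operating leverage = R$945,956.80 / R$525,656.80 = 1.7996.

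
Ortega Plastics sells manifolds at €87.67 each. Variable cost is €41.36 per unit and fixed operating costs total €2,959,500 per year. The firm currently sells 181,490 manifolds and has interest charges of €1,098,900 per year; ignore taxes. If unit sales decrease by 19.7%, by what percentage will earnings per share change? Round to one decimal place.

Total contribution margin = 181,490 × €46.31 = €8,404,801.90.
EBIT = €8,404,801.90 − €2,959,500 = €5,445,301.90.
Interest = €1,098,900.00, so EBIT − I = €4,346,401.90.
Degree of combined leverage = contribution ÷ (EBIT − I) = €8,404,801.90 ÷ €4,346,401.90 = 1.9337.
%ΔEPS = DCL × %ΔSales = 1.9337 × -19.7% = -38.1%.

-38.1%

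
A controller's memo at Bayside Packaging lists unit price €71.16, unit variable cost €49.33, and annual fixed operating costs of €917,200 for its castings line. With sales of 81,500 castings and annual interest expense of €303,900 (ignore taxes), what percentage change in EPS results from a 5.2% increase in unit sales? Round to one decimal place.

Contribution at this volume is 81,500 × €21.83 = €1,779,145.00.
Subtracting fixed costs: EBIT = €1,779,145.00 − €917,200 = €861,945.00.
Interest = €303,900.00, so EBIT − I = €558,045.00.
DCL = total CM / (EBIT − I) = €1,779,145.00 / €558,045.00 = 3.1882.
%ΔEPS = DCL × %ΔSales = 3.1882 × +5.2% = +16.6%.

+16.6%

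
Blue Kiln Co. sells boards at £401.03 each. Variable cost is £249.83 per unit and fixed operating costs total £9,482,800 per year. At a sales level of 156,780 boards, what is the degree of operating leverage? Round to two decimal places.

Total contribution margin = 156,780 × £151.20 = £23,705,136.00.
Operating income = contribution − fixed costs = £23,705,136.00 − £9,482,800 = £14,222,336.00.
DOL = contribution ÷ EBIT = £23,705,136.00 ÷ £14,222,336.00 = 1.6668.

1.67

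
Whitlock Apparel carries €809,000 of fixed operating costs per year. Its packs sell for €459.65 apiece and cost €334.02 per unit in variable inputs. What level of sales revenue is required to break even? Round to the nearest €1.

Contribution margin per unit = €459.65 − €334.02 = €125.63, a CM ratio of €125.63 ÷ €459.65 = 0.2733.
Break-even revenue = fixed costs × price ÷ CM = €809,000 × €459.65 ÷ €125.63 = €2,959,937.

€2,959,937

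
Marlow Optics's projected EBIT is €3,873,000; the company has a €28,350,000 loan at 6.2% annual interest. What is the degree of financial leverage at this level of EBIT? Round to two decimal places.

1.83

Interest = €1,757,700.00.
Degree of financial leverage = EBIT / (EBIT − interest) = €3,873,000 / €2,115,300.00 = 1.8309.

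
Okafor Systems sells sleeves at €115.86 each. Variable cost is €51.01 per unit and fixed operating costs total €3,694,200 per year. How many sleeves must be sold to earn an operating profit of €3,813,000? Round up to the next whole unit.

Unit CM = price − variable cost = €115.86 − €51.01 = €64.85.
Required volume = (fixed costs + target profit) ÷ CM = (€3,694,200 + €3,813,000) ÷ €64.85 = 115,762.53, so 115,763 sleeves.

115,763 sleeves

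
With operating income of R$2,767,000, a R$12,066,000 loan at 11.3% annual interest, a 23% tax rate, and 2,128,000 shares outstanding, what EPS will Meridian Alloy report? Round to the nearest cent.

Pre-tax income = R$2,767,000 − R$1,363,458.00 = R$1,403,542.00.
After tax at 23%: net income = R$1,403,542.00 × 0.77 = R$1,080,727.34.
Per share: R$1,080,727.34 / 2,128,000 shares = R$0.51.

R$0.51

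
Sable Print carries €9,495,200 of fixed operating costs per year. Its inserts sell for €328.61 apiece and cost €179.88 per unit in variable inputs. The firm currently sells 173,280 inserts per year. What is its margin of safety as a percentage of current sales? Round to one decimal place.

63.2%

Contribution margin per unit = €328.61 − €179.88 = €148.73. Break-even units = €9,495,200 ÷ €148.73 = 63,841.86; break-even revenue = 63,841.86 × €328.61 = €20,979,073.97.
Actual sales revenue = 173,280 × €328.61 = €56,941,540.80.
Margin of safety = (€56,941,540.80 − €20,979,073.97) ÷ €56,941,540.80 = 63.2%.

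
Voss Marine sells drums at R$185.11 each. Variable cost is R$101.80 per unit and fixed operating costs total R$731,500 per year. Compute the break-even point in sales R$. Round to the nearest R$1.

R$1,625,351

CM per unit = R$185.11 − R$101.80 = R$83.31; CM ratio = R$83.31 / R$185.11 = 0.4501.
Break-even sales = FC ÷ CM ratio = R$731,500 × R$185.11 / R$83.31 = R$1,625,351.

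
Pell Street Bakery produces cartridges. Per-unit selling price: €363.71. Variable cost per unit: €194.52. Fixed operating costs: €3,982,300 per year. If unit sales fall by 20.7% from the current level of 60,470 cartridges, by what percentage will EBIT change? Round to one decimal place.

Contribution at this volume is 60,470 × €169.19 = €10,230,919.30.
Subtracting fixed costs: EBIT = €10,230,919.30 − €3,982,300 = €6,248,619.30.
Degree of operating leverage = €10,230,919.30 / €6,248,619.30 = 1.6373.
Operating income changes by 1.6373 × -20.7% = -33.9%.

-33.9%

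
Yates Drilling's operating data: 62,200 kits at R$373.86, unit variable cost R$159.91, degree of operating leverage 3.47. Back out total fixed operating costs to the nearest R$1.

R$9,472,621

Total contribution margin = 62,200 × R$213.95 = R$13,307,690.00.
Since DOL = CM ÷ EBIT, EBIT = R$13,307,690.00 ÷ 3.47 = R$3,835,069.16.
Fixed costs = CM − EBIT = R$13,307,690.00 − R$3,835,069.16 = R$9,472,621.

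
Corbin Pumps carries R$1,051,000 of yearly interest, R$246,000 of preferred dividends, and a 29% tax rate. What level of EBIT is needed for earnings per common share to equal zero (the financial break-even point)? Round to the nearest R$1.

R$1,397,479

Preferred dividends are paid after tax, so their pre-tax equivalent is R$246,000 ÷ (1 − 0.29) = R$346,478.87.
Financial break-even EBIT = interest + D_p ÷ (1 − t) = R$1,051,000 + R$346,478.87 = R$1,397,478.87.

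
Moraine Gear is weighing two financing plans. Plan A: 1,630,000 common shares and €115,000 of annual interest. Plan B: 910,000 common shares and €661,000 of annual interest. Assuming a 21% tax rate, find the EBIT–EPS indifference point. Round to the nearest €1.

At indifference, (EBIT − 115,000)(1 − t)/1,630,000 = (EBIT − 661,000)(1 − t)/910,000.
The (1 − t) factor cancels: (EBIT − 115,000) × 910,000 = (EBIT − 661,000) × 1,630,000.
Solving, EBIT = (661,000·1,630,000 − 115,000·910,000) / (1,630,000 − 910,000) = 972,780,000,000 / 720,000 = 1,351,083.33.

€1,351,083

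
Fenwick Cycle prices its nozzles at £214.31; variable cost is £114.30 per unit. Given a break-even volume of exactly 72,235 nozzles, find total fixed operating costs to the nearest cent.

Contribution margin per unit = £214.31 − £114.30 = £100.01.
Fixed costs = break-even units × CM = 72,235 × £100.01 = £7,224,222.35.

£7,224,222.35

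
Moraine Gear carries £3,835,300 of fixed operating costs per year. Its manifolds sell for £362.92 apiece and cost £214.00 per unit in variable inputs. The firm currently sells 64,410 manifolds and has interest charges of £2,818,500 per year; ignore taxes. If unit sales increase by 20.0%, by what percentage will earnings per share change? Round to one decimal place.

Contribution at this volume is 64,410 × £148.92 = £9,591,937.20.
Subtracting fixed costs: EBIT = £9,591,937.20 − £3,835,300 = £5,756,637.20.
After interest of £2,818,500.00, pre-tax earnings = £2,938,137.20.
DCL = total CM / (EBIT − I) = £9,591,937.20 / £2,938,137.20 = 3.2646.
EPS therefore changes by 3.2646 × (+20.0%) = +65.3%.

+65.3%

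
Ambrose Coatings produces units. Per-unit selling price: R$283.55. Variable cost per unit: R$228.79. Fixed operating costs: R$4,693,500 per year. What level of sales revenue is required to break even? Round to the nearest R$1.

Contribution margin per unit = R$283.55 − R$228.79 = R$54.76, a CM ratio of R$54.76 ÷ R$283.55 = 0.1931.
Break-even sales = FC ÷ CM ratio = R$4,693,500 × R$283.55 / R$54.76 = R$24,303,176.

R$24,303,176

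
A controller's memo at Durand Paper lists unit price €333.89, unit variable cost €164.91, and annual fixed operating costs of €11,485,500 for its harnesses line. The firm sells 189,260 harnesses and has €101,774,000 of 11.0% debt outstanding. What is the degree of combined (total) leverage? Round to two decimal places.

3.44

At 189,260 units, contribution = 189,260 × €168.98 = €31,981,154.80.
Subtracting fixed costs: EBIT = €31,981,154.80 − €11,485,500 = €20,495,654.80. Interest = €11,195,140.00.
DOL = €31,981,154.80 ÷ €20,495,654.80 = 1.5604; DFL = €20,495,654.80 ÷ €9,300,514.80 = 2.2037.
Combined leverage = 1.5604 × 2.2037 = 3.4387.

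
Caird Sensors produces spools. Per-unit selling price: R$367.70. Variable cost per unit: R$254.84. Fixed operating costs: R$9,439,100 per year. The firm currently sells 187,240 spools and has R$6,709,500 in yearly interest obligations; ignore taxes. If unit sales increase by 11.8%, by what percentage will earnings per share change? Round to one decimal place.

Contribution at this volume is 187,240 × R$112.86 = R$21,131,906.40.
EBIT = R$21,131,906.40 − R$9,439,100 = R$11,692,806.40.
Interest = R$6,709,500.00, so EBIT − I = R$4,983,306.40.
Degree of combined leverage = contribution ÷ (EBIT − I) = R$21,131,906.40 ÷ R$4,983,306.40 = 4.2405.
EPS therefore changes by 4.2405 × (+11.8%) = +50.0%.

+50.0%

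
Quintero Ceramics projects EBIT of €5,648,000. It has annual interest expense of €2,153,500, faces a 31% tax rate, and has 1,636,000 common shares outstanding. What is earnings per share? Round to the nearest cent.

€1.47

Pre-tax income = €5,648,000 − €2,153,500.00 = €3,494,500.00.
After tax at 31%: net income = €3,494,500.00 × 0.69 = €2,411,205.00.
Per share: €2,411,205.00 / 1,636,000 shares = €1.47.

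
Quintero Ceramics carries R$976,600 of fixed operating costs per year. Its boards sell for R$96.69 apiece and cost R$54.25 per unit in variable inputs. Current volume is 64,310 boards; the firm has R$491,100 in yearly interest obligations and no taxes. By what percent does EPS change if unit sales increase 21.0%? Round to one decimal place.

+45.4%

Contribution at this volume is 64,310 × R$42.44 = R$2,729,316.40.
Subtracting fixed costs: EBIT = R$2,729,316.40 − R$976,600 = R$1,752,716.40.
Interest = R$491,100.00, so EBIT − I = R$1,261,616.40.
Degree of combined leverage = contribution ÷ (EBIT − I) = R$2,729,316.40 ÷ R$1,261,616.40 = 2.1633.
EPS therefore changes by 2.1633 × (+21.0%) = +45.4%.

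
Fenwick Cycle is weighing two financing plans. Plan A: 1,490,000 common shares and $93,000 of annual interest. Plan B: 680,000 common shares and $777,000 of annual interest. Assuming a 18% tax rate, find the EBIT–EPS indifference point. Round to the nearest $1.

Set EPS_A = EPS_B: (EBIT − $93,000)(1 − 0.18) ÷ 1,490,000 = (EBIT − $777,000)(1 − 0.18) ÷ 680,000.
The (1 − t) factor cancels: (EBIT − 93,000) × 680,000 = (EBIT − 777,000) × 1,490,000.
Solving, EBIT = (777,000·1,490,000 − 93,000·680,000) / (1,490,000 − 680,000) = 1,094,490,000,000 / 810,000 = 1,351,222.22.

$1,351,222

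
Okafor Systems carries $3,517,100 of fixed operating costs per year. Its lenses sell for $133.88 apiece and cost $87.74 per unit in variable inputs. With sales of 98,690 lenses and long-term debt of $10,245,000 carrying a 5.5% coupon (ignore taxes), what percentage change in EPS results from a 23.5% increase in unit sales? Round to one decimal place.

Contribution at this volume is 98,690 × $46.14 = $4,553,556.60.
EBIT = $4,553,556.60 − $3,517,100 = $1,036,456.60.
After interest of $563,475.00, pre-tax earnings = $472,981.60.
Degree of combined leverage = contribution ÷ (EBIT − I) = $4,553,556.60 ÷ $472,981.60 = 9.6273.
EPS therefore changes by 9.6273 × (+23.5%) = +226.2%.

+226.2%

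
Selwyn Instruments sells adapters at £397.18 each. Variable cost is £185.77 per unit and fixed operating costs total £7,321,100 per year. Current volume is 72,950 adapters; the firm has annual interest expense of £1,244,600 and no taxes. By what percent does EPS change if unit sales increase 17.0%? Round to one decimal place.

At 72,950 units, contribution = 72,950 × £211.41 = £15,422,359.50.
Subtracting fixed costs: EBIT = £15,422,359.50 − £7,321,100 = £8,101,259.50.
Interest = £1,244,600.00, so EBIT − I = £6,856,659.50.
DCL = total CM / (EBIT − I) = £15,422,359.50 / £6,856,659.50 = 2.2493.
EPS therefore changes by 2.2493 × (+17.0%) = +38.2%.

+38.2%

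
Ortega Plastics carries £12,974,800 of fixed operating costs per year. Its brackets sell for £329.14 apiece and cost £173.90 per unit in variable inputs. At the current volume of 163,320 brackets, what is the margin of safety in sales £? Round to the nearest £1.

Contribution margin per unit = £329.14 − £173.90 = £155.24. Break-even units = £12,974,800 ÷ £155.24 = 83,578.97; break-even revenue = 83,578.97 × £329.14 = £27,509,183.66.
Current sales = 163,320 × £329.14 = £53,755,144.80.
Margin of safety = £53,755,144.80 − £27,509,183.66 = £26,245,961.

£26,245,961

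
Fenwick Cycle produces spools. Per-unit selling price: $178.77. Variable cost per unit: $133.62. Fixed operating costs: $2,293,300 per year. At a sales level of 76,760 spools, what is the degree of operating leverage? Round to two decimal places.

2.96

Total contribution margin = 76,760 × $45.15 = $3,465,714.00.
EBIT = $3,465,714.00 − $2,293,300 = $1,172,414.00.
DOL = contribution ÷ EBIT = $3,465,714.00 ÷ $1,172,414.00 = 2.9560.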